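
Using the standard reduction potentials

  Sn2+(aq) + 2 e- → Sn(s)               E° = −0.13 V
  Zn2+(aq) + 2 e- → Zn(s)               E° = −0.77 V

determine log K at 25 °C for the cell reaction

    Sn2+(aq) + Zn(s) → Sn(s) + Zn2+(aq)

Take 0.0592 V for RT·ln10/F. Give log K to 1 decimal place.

The Sn²⁺/Sn couple is reduced (cathode); E°cell = −0.13 − (−0.77) = +0.64 V with n = 2.
At equilibrium E = 0, so log K = nE°cell / 0.0592 = (2)(+0.64) / 0.0592 = 21.6.

log K = 21.6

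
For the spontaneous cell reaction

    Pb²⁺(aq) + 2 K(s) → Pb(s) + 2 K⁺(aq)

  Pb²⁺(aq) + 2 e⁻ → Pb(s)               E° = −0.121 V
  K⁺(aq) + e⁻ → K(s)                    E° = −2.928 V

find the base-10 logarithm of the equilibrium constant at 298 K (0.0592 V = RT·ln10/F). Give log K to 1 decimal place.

The Pb²⁺/Pb couple is reduced (cathode); E°cell = −0.121 − (−2.928) = +2.807 V with n = 2.
At equilibrium E = 0, so log K = nE°cell / 0.0592 = (2)(+2.807) / 0.0592 = 94.8.

log K = 94.8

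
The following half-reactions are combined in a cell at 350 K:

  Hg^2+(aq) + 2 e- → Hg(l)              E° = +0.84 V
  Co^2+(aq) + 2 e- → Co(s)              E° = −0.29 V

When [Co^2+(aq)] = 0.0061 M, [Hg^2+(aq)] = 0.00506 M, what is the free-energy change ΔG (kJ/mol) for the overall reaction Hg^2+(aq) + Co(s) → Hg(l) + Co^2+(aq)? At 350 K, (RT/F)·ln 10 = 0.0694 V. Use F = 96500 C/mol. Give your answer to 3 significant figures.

E°cell = +0.84 − (−0.29) = +1.13 V; the balanced reaction transfers n = 2 electrons.
Here Q = [Co^2+(aq)] / [Hg^2+(aq)] = 1.21 (log Q = 0.081), giving E = +1.13 − (0.0694/2)·(0.081) = +1.1272 V.
ΔG = −nFE = −(2)(96500)(+1.1272) J/mol = −218 kJ/mol.

−218 kJ/mol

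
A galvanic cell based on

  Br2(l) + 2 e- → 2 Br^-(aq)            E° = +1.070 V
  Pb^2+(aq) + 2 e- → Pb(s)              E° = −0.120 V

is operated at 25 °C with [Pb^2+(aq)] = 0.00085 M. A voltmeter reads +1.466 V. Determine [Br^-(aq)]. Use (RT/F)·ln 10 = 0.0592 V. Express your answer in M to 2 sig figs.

Br₂/Br⁻ is the cathode (higher E°); E°cell = +1.070 − (−0.120) = +1.190 V with n = 2.
Rearranging E = E° − (0.0592/n)·log Q gives log Q = 2(+1.190 − (+1.466))/0.0592 = −9.324.
Balancing electrons gives Br2(l) + Pb(s) → 2 Br^-(aq) + Pb^2+(aq); thus Q = [Br^-(aq)]^2·[Pb^2+(aq)].
Isolating [Br^-(aq)] in Q = 10^{−9.324} yields log [Br^-(aq)] = −3.127, i.e. 0.00075 M.

0.00075 M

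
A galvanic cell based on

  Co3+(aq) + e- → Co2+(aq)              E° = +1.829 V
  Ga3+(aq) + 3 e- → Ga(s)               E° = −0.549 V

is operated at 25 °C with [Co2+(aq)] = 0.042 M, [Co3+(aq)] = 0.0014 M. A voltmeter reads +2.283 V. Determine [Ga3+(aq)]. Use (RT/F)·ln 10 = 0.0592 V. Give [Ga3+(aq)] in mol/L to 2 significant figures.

2.4 M

The Co³⁺/Co²⁺ couple has the larger reduction potential, so it is the cathode: E°cell = +1.829 − (−0.549) = +2.378 V and n = 3.
Since E = E° − (0.0592/n)·log Q, log Q = n(E° − E)/0.0592 = 4.814.
Balancing electrons gives 3 Co3+(aq) + Ga(s) → 3 Co2+(aq) + Ga3+(aq); thus Q = ([Co2+(aq)]^3·[Ga3+(aq)]) / [Co3+(aq)]^3.
Isolating [Ga3+(aq)] in Q = 10^{4.814} yields log [Ga3+(aq)] = 0.383, i.e. 2.4 M.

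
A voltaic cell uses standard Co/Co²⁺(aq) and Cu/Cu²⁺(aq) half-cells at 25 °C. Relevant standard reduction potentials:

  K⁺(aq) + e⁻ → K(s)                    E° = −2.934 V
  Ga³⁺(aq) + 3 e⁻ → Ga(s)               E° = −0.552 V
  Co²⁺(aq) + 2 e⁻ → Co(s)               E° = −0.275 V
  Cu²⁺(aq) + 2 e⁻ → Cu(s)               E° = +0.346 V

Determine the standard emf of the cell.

Of the two couples in this cell, the one with the more positive reduction potential is reduced at the cathode: here that is Cu²⁺/Cu (+0.346 V); Co²⁺/Co (−0.275 V) is the anode.
E°cell = E°(cathode) − E°(anode) = +0.346 − (−0.275) = +0.621 V.

+0.621 V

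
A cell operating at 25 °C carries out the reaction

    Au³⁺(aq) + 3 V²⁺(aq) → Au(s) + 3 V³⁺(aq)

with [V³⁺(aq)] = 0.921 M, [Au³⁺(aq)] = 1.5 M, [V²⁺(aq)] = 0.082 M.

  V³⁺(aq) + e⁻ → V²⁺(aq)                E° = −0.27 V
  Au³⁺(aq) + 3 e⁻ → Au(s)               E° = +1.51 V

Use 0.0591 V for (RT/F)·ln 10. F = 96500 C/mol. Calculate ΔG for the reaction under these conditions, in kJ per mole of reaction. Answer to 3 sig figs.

−498 kJ/mol

E°cell = +1.51 − (−0.27) = +1.78 V; the balanced reaction transfers n = 3 electrons.
Q = [V³⁺(aq)]^3 / ([Au³⁺(aq)]·[V²⁺(aq)]^3) = 945, so log Q = 2.975 and E = +1.78 − (0.0591/3)(2.975) = +1.7214 V.
ΔG = −nFE = −(3)(96500)(+1.7214) J/mol = −498 kJ/mol.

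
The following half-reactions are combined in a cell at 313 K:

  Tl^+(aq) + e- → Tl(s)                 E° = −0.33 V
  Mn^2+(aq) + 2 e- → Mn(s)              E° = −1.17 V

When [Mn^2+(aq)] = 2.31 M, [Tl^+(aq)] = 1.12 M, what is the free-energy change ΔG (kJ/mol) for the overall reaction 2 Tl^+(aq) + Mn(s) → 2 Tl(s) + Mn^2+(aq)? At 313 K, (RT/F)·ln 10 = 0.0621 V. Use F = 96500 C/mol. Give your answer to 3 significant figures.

−161 kJ/mol

E°cell = −0.33 − (−1.17) = +0.84 V; the balanced reaction transfers n = 2 electrons.
Here Q = [Mn^2+(aq)] / [Tl^+(aq)]^2 = 1.84 (log Q = 0.265), giving E = +0.84 − (0.0621/2)·(0.265) = +0.8318 V.
Then ΔG = −nFE = −2 × 96500 × +0.8318 J/mol = −161 kJ/mol.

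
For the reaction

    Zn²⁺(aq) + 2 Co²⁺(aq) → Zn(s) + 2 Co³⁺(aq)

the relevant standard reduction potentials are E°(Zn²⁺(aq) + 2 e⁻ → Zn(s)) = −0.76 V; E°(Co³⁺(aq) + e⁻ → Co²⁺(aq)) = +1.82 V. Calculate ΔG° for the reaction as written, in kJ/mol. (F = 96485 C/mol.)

In the reaction as written Zn²⁺(aq) is reduced, so the Zn²⁺/Zn couple is the cathode and Co³⁺/Co²⁺ is the anode.
E°cell = −0.76 − (+1.82) = −2.58 V; balancing electrons gives n = 2.
ΔG° = −nFE°cell = −(2)(96485)(−2.58) J/mol = +498 kJ/mol.

+498 kJ/mol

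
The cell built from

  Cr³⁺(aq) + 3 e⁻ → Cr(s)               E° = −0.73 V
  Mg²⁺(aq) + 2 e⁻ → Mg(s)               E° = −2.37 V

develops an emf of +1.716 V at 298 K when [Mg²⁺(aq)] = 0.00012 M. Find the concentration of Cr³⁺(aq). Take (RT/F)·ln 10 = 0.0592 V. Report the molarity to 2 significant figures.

The Cr³⁺/Cr couple has the larger reduction potential, so it is the cathode: E°cell = −0.73 − (−2.37) = +1.64 V and n = 6.
Since E = E° − (0.0592/n)·log Q, log Q = n(E° − E)/0.0592 = −7.703.
Balancing electrons gives 2 Cr³⁺(aq) + 3 Mg(s) → 2 Cr(s) + 3 Mg²⁺(aq); thus Q = [Mg²⁺(aq)]^3 / [Cr³⁺(aq)]^2.
Solving for the unknown gives log [Cr³⁺(aq)] = −2.030, so [Cr³⁺(aq)] ≈ 0.0093 M.

0.0093 M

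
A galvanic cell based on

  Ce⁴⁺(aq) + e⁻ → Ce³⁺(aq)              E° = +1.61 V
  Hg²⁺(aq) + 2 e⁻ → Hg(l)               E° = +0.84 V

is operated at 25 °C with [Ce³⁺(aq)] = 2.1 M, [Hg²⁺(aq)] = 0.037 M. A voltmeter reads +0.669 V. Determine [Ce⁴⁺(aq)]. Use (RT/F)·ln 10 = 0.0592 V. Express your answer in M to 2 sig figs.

The Ce⁴⁺/Ce³⁺ couple has the larger reduction potential, so it is the cathode: E°cell = +1.61 − (+0.84) = +0.77 V and n = 2.
Since E = E° − (0.0592/n)·log Q, log Q = n(E° − E)/0.0592 = 3.412.
The balanced reaction is 2 Ce⁴⁺(aq) + Hg(l) → 2 Ce³⁺(aq) + Hg²⁺(aq), so Q = ([Ce³⁺(aq)]^2·[Hg²⁺(aq)]) / [Ce⁴⁺(aq)]^2.
Substituting the known concentrations and solving, log [Ce⁴⁺(aq)] = −2.100 and [Ce⁴⁺(aq)] = 0.0079 M.

0.0079 M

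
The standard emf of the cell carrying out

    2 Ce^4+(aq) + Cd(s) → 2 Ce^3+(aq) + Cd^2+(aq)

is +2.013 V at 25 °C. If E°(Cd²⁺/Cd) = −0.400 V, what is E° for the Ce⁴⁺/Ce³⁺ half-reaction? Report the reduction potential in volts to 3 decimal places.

+1.613 V

In the reaction as written the Ce⁴⁺/Ce³⁺ couple is reduced (cathode) and Cd²⁺/Cd is oxidized (anode), so E°cell = E°(Ce⁴⁺/Ce³⁺) − E°(Cd²⁺/Cd).
E°(Ce⁴⁺/Ce³⁺) = E°cell + E°(anode) = +2.013 + (−0.400) = +1.613 V.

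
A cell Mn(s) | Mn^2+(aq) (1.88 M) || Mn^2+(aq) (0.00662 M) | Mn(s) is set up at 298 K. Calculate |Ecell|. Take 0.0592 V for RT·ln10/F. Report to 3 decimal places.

0.073 V

For a concentration cell E°cell = 0, since both electrodes use the same couple.
The compartment with the higher Mn^2+(aq) concentration (1.88 M) acts as the cathode; ions are reduced there and produced at the dilute (0.00662 M) anode.
With n = 2, Ecell = −(0.0592/2)·log([dilute]/[conc]) = −(0.0592/2)·log(0.00662/1.88) = +0.073 V.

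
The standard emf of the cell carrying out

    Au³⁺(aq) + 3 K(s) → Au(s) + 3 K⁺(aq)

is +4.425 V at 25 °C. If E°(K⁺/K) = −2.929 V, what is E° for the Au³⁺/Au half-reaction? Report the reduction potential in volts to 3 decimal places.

In the reaction as written the Au³⁺/Au couple is reduced (cathode) and K⁺/K is oxidized (anode), so E°cell = E°(Au³⁺/Au) − E°(K⁺/K).
E°(Au³⁺/Au) = E°cell + E°(anode) = +4.425 + (−2.929) = +1.496 V.

+1.496 V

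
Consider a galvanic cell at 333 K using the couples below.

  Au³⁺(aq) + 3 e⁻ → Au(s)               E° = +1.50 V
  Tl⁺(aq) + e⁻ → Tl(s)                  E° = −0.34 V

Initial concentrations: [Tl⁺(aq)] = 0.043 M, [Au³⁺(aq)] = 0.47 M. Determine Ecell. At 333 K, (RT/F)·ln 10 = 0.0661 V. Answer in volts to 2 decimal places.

The Au³⁺/Au couple has the more positive E°, so it is the cathode; Tl⁺/Tl is the anode.
E°cell = E°cat − E°an = +1.50 − (−0.34) = +1.84 V; n = 3.
The balanced reaction is Au³⁺(aq) + 3 Tl(s) → Au(s) + 3 Tl⁺(aq), so Q = [Tl⁺(aq)]^3 / [Au³⁺(aq)] = 0.000169 and log Q = −3.772.
E = E° − (0.0661/n)·log Q = +1.84 − (0.0661/3)(−3.772) = +1.92 V.

+1.92 V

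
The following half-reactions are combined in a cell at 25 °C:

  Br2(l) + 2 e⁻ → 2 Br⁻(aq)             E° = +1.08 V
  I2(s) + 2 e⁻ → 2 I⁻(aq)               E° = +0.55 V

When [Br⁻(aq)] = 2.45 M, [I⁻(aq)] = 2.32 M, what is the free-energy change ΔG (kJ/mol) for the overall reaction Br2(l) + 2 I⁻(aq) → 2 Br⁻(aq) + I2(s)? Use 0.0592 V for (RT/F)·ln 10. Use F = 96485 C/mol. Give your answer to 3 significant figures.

−102 kJ/mol

The standard cell potential is +1.08 − (+0.55) = +0.53 V, with n = 2 electrons in the balanced equation.
Q = [Br⁻(aq)]^2 / [I⁻(aq)]^2 = 1.12, so log Q = 0.047 and E = +0.53 − (0.0592/2)(0.047) = +0.5286 V.
Finally ΔG = −nFE = −(2)(96485 C/mol)(+0.5286 V) = −102 kJ/mol.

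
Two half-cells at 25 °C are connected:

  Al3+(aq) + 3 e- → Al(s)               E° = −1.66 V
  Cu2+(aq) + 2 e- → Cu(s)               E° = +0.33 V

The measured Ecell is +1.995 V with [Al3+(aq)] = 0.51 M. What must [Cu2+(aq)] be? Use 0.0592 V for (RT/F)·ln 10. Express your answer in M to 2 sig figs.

0.94 M

The Cu²⁺/Cu couple has the larger reduction potential, so it is the cathode: E°cell = +0.33 − (−1.66) = +1.99 V and n = 6.
Rearranging E = E° − (0.0592/n)·log Q gives log Q = 6(+1.99 − (+1.995))/0.0592 = −0.507.
Balancing electrons gives 3 Cu2+(aq) + 2 Al(s) → 3 Cu(s) + 2 Al3+(aq); thus Q = [Al3+(aq)]^2 / [Cu2+(aq)]^3.
Isolating [Cu2+(aq)] in Q = 10^{−0.507} yields log [Cu2+(aq)] = −0.026, i.e. 0.94 M.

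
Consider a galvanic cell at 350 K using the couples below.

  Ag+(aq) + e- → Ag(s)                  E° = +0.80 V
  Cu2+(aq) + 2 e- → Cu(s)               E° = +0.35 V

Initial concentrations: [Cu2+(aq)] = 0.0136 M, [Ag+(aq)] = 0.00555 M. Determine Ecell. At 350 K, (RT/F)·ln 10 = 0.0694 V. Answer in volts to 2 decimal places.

The Ag⁺/Ag couple has the more positive E°, so it is the cathode; Cu²⁺/Cu is the anode.
E°cell = E°cat − E°an = +0.80 − (+0.35) = +0.45 V; n = 2.
For the overall reaction 2 Ag+(aq) + Cu(s) → 2 Ag(s) + Cu2+(aq), Q = [Cu2+(aq)] / [Ag+(aq)]^2 = 442, giving log Q = 2.645.
By the Nernst equation, E = +0.45 − (0.0694/2)·(2.645) = +0.36 V.

+0.36 V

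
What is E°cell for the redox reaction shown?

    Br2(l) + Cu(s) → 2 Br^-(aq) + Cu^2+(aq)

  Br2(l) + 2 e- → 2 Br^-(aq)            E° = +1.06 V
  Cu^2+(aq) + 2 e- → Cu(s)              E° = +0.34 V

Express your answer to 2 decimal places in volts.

+0.72 V

In the reaction as written, Br2(l) is reduced (cathode) and Cu^2+(aq) is produced by oxidation at the anode.
E°cell = E°(cathode) − E°(anode) = +1.06 − (+0.34) = +0.72 V.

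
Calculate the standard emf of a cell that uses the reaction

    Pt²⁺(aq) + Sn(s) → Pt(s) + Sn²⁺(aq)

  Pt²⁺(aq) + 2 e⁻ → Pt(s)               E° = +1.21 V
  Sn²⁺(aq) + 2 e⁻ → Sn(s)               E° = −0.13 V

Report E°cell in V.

Pt²⁺(aq) gains electrons, so the Pt²⁺/Pt couple is the cathode; the Sn²⁺/Sn couple is the anode.
E°cell = E°(cathode) − E°(anode) = +1.21 − (−0.13) = +1.34 V.

+1.34 V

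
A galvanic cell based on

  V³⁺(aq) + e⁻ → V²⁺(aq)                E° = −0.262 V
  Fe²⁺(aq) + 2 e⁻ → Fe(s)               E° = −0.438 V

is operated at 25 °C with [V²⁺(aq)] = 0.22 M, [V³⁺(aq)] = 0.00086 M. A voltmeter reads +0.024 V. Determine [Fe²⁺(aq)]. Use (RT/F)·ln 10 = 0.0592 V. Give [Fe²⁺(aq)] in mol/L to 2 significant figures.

2.1 M

With V³⁺/V²⁺ at the cathode and Fe²⁺/Fe at the anode, E°cell = −0.262 − (−0.438) = +0.176 V (n = 2).
Since E = E° − (0.0592/n)·log Q, log Q = n(E° − E)/0.0592 = 5.135.
For 2 V³⁺(aq) + Fe(s) → 2 V²⁺(aq) + Fe²⁺(aq), the reaction quotient is Q = ([V²⁺(aq)]^2·[Fe²⁺(aq)]) / [V³⁺(aq)]^2.
Isolating [Fe²⁺(aq)] in Q = 10^{5.135} yields log [Fe²⁺(aq)] = 0.319, i.e. 2.1 M.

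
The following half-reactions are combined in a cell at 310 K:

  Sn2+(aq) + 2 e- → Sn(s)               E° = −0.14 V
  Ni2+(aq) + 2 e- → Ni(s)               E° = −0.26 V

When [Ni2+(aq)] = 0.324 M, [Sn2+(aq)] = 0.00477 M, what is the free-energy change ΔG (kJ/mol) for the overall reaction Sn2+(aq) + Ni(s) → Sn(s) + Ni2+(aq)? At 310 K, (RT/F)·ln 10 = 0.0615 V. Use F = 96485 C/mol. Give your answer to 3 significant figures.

−12.3 kJ/mol

The standard cell potential is −0.14 − (−0.26) = +0.12 V, with n = 2 electrons in the balanced equation.
The reaction quotient is [Ni2+(aq)] / [Sn2+(aq)] = 67.9; by Nernst, E = +0.12 − (0.0615/2)(1.832) = +0.0637 V.
Then ΔG = −nFE = −2 × 96485 × +0.0637 J/mol = −12.3 kJ/mol.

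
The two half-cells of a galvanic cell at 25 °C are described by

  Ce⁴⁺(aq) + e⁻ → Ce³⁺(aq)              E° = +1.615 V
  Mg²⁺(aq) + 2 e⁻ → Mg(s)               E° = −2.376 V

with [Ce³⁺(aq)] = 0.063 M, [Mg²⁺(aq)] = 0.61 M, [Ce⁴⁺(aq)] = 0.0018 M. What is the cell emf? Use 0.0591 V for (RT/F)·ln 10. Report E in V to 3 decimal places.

+3.906 V

Ce⁴⁺/Ce³⁺ is reduced (cathode, E° = +1.615 V) and Mg²⁺/Mg is oxidized (anode).
The standard potential is +1.615 − (−2.376) = +3.991 V and the balanced reaction transfers n = 2 electrons.
The balanced reaction is 2 Ce⁴⁺(aq) + Mg(s) → 2 Ce³⁺(aq) + Mg²⁺(aq), so Q = ([Ce³⁺(aq)]^2·[Mg²⁺(aq)]) / [Ce⁴⁺(aq)]^2 = 747 and log Q = 2.873.
Applying E = E° − (RT ln10/nF)·log Q gives +3.991 − (0.0591/2)(2.873) = +3.906 V.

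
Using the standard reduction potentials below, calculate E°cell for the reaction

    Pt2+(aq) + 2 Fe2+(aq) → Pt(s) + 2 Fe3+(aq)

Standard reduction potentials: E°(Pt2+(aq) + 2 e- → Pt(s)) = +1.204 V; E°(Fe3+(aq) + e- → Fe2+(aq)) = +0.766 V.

Pt2+(aq) gains electrons, so the Pt²⁺/Pt couple is the cathode; the Fe³⁺/Fe²⁺ couple is the anode.
E°cell = E°(cathode) − E°(anode) = +1.204 − (+0.766) = +0.438 V.
The positive value indicates the reaction is spontaneous as written.

+0.438 V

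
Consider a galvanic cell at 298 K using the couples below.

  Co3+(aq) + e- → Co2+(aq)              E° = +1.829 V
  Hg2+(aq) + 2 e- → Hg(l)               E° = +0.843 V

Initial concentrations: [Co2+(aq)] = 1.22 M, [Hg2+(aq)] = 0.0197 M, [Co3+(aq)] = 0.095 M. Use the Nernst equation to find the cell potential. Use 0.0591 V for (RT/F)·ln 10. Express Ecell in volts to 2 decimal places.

+0.97 V

The Co³⁺/Co²⁺ couple has the more positive E°, so it is the cathode; Hg²⁺/Hg is the anode.
The standard potential is +1.829 − (+0.843) = +0.986 V and the balanced reaction transfers n = 2 electrons.
The balanced reaction is 2 Co3+(aq) + Hg(l) → 2 Co2+(aq) + Hg2+(aq), so Q = ([Co2+(aq)]^2·[Hg2+(aq)]) / [Co3+(aq)]^2 = 3.25 and log Q = 0.512.
By the Nernst equation, E = +0.986 − (0.0591/2)·(0.512) = +0.97 V.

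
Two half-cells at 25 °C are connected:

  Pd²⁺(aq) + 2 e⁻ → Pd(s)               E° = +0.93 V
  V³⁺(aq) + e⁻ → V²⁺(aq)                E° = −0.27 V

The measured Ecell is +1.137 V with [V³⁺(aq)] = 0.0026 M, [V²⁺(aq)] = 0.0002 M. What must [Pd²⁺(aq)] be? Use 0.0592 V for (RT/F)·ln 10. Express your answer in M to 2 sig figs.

1.3 M

The Pd²⁺/Pd couple has the larger reduction potential, so it is the cathode: E°cell = +0.93 − (−0.27) = +1.20 V and n = 2.
From the Nernst equation, log Q = n(E° − E)/0.0592 = 2·(+1.20 − (+1.137))/0.0592 = 2.128.
For Pd²⁺(aq) + 2 V²⁺(aq) → Pd(s) + 2 V³⁺(aq), the reaction quotient is Q = [V³⁺(aq)]^2 / ([Pd²⁺(aq)]·[V²⁺(aq)]^2).
Solving for the unknown gives log [Pd²⁺(aq)] = 0.100, so [Pd²⁺(aq)] ≈ 1.3 M.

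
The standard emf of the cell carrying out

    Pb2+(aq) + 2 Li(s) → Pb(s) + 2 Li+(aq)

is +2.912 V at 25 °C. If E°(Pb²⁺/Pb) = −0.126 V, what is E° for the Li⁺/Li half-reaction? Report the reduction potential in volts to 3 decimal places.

−3.038 V

In the reaction as written the Pb²⁺/Pb couple is reduced (cathode) and Li⁺/Li is oxidized (anode), so E°cell = E°(Pb²⁺/Pb) − E°(Li⁺/Li).
E°(Li⁺/Li) = E°(cathode) − E°cell = −0.126 − (+2.912) = −3.038 V.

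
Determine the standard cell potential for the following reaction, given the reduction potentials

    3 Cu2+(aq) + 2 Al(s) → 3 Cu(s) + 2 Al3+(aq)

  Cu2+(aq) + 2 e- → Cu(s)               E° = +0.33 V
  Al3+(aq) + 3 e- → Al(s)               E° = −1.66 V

In the reaction as written, Cu2+(aq) is reduced (cathode) and Al3+(aq) is produced by oxidation at the anode.
E°cell = E°(cathode) − E°(anode) = +0.33 − (−1.66) = +1.99 V.

+1.99 V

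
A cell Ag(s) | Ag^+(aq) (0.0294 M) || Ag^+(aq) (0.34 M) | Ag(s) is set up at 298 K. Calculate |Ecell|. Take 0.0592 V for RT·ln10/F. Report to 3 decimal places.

0.063 V

For a concentration cell E°cell = 0, since both electrodes use the same couple.
The compartment with the higher Ag^+(aq) concentration (0.34 M) acts as the cathode; ions are reduced there and produced at the dilute (0.0294 M) anode.
With n = 1, Ecell = −(0.0592/1)·log([dilute]/[conc]) = −(0.0592/1)·log(0.0294/0.34) = +0.063 V.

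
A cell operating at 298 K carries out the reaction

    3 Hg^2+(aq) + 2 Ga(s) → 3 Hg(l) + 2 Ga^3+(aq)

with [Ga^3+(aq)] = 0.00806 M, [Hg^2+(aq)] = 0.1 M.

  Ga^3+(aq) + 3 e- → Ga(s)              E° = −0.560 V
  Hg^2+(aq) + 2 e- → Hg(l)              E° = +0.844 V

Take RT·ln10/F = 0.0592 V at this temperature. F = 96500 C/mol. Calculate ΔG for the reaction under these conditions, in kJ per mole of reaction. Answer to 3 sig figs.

−820 kJ/mol

With Hg²⁺/Hg reduced at the cathode, E°cell = +0.844 − (−0.560) = +1.404 V and n = 6.
Q = [Ga^3+(aq)]^2 / [Hg^2+(aq)]^3 = 0.065, so log Q = −1.187 and E = +1.404 − (0.0592/6)(−1.187) = +1.4157 V.
Then ΔG = −nFE = −6 × 96500 × +1.4157 J/mol = −820 kJ/mol.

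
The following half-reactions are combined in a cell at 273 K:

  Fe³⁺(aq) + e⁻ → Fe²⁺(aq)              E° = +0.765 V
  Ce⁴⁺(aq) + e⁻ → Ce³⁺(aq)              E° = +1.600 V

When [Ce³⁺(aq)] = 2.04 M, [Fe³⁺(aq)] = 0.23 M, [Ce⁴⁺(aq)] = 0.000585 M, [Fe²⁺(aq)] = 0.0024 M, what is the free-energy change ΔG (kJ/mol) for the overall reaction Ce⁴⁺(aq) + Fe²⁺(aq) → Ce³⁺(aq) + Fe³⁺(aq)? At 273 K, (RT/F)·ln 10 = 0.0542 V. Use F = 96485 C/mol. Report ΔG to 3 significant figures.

With Ce⁴⁺/Ce³⁺ reduced at the cathode, E°cell = +1.600 − (+0.765) = +0.835 V and n = 1.
Q = ([Ce³⁺(aq)]·[Fe³⁺(aq)]) / ([Ce⁴⁺(aq)]·[Fe²⁺(aq)]) = 3.34×10^5, so log Q = 5.524 and E = +0.835 − (0.0542/1)(5.524) = +0.5356 V.
Finally ΔG = −nFE = −(1)(96485 C/mol)(+0.5356 V) = −51.7 kJ/mol.

−51.7 kJ/mol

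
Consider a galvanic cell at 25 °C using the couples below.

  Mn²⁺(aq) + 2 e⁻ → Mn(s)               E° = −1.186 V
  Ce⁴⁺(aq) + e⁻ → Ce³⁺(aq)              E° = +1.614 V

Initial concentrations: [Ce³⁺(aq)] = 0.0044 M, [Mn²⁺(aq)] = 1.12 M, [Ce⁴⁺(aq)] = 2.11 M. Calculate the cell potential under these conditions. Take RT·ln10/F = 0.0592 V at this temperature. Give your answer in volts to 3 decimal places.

Ce⁴⁺/Ce³⁺ is reduced (cathode, E° = +1.614 V) and Mn²⁺/Mn is oxidized (anode).
The standard potential is +1.614 − (−1.186) = +2.800 V and the balanced reaction transfers n = 2 electrons.
Balancing gives 2 Ce⁴⁺(aq) + Mn(s) → 2 Ce³⁺(aq) + Mn²⁺(aq); hence Q = ([Ce³⁺(aq)]^2·[Mn²⁺(aq)]) / [Ce⁴⁺(aq)]^2 = 4.87×10^−6 (log Q = −5.312).
By the Nernst equation, E = +2.800 − (0.0592/2)·(−5.312) = +2.957 V.

+2.957 V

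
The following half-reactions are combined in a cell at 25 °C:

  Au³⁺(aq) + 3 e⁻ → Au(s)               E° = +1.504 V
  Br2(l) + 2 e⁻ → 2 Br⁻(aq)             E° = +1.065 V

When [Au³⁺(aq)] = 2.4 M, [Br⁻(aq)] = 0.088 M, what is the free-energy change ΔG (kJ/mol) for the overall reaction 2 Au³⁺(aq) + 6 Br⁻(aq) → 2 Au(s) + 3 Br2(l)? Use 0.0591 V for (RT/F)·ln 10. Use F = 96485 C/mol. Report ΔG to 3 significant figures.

−222 kJ/mol

E°cell = +1.504 − (+1.065) = +0.439 V; the balanced reaction transfers n = 6 electrons.
Q = 1 / ([Au³⁺(aq)]^2·[Br⁻(aq)]^6) = 3.74×10^5, so log Q = 5.573 and E = +0.439 − (0.0591/6)(5.573) = +0.3841 V.
Then ΔG = −nFE = −6 × 96485 × +0.3841 J/mol = −222 kJ/mol.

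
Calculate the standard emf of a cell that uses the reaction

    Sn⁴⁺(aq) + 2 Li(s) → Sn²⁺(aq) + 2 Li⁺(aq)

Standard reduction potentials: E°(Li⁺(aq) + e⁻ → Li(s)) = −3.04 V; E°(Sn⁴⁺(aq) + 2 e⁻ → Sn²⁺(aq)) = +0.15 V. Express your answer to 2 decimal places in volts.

+3.19 V

In the reaction as written, Sn⁴⁺(aq) is reduced (cathode) and Li⁺(aq) is produced by oxidation at the anode.
E°cell = E°(cathode) − E°(anode) = +0.15 − (−3.04) = +3.19 V.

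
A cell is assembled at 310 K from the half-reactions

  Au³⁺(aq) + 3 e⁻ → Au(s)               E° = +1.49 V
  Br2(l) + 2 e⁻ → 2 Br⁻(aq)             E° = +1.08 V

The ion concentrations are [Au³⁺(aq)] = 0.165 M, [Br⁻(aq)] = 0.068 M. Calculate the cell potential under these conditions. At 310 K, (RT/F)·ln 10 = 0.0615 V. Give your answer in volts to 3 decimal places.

+0.322 V

Au³⁺/Au is reduced (cathode, E° = +1.49 V) and Br₂/Br⁻ is oxidized (anode).
E°cell = +1.49 − (+1.08) = +0.41 V, with n = 6 electrons transferred.
For the overall reaction 2 Au³⁺(aq) + 6 Br⁻(aq) → 2 Au(s) + 3 Br2(l), Q = 1 / ([Au³⁺(aq)]^2·[Br⁻(aq)]^6) = 3.72×10^8, giving log Q = 8.570.
Applying E = E° − (RT ln10/nF)·log Q gives +0.41 − (0.0615/6)(8.570) = +0.322 V.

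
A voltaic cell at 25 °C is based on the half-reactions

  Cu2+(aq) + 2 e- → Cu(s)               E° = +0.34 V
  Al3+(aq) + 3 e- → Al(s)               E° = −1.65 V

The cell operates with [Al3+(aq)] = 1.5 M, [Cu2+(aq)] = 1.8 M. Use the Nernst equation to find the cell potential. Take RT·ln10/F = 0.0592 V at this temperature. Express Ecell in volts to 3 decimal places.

+1.994 V

The Cu²⁺/Cu couple has the more positive E°, so it is the cathode; Al³⁺/Al is the anode.
E°cell = E°cat − E°an = +0.34 − (−1.65) = +1.99 V; n = 6.
Balancing gives 3 Cu2+(aq) + 2 Al(s) → 3 Cu(s) + 2 Al3+(aq); hence Q = [Al3+(aq)]^2 / [Cu2+(aq)]^3 = 0.386 (log Q = −0.414).
By the Nernst equation, E = +1.99 − (0.0592/6)·(−0.414) = +1.994 V.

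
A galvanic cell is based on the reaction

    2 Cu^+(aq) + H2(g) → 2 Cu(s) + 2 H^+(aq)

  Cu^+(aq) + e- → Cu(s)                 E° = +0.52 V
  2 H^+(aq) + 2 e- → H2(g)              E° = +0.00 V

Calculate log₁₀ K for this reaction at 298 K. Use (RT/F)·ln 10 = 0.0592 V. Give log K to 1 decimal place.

The Cu⁺/Cu couple is reduced (cathode); E°cell = +0.52 − (+0.00) = +0.52 V with n = 2.
At equilibrium E = 0, so log K = nE°cell / 0.0592 = (2)(+0.52) / 0.0592 = 17.6.

log K = 17.6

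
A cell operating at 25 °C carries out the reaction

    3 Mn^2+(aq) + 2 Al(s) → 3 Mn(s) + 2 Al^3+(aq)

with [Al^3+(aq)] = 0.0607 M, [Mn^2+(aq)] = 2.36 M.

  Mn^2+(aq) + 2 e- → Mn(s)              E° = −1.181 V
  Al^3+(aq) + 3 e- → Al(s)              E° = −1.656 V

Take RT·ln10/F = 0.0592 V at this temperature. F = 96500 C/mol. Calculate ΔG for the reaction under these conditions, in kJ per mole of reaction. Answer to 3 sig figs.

−295 kJ/mol

The standard cell potential is −1.181 − (−1.656) = +0.475 V, with n = 6 electrons in the balanced equation.
The reaction quotient is [Al^3+(aq)]^2 / [Mn^2+(aq)]^3 = 0.00028; by Nernst, E = +0.475 − (0.0592/6)(−3.552) = +0.5100 V.
ΔG = −nFE = −(6)(96500)(+0.5100) J/mol = −295 kJ/mol.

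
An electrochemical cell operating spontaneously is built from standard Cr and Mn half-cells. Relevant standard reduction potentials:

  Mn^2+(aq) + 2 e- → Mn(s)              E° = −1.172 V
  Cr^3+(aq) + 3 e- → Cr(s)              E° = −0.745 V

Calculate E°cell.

+0.427 V

Of the two couples in this cell, the one with the more positive reduction potential is reduced at the cathode: here that is Cr³⁺/Cr (−0.745 V); Mn²⁺/Mn (−1.172 V) is the anode.
E°cell = E°(cathode) − E°(anode) = −0.745 − (−1.172) = +0.427 V.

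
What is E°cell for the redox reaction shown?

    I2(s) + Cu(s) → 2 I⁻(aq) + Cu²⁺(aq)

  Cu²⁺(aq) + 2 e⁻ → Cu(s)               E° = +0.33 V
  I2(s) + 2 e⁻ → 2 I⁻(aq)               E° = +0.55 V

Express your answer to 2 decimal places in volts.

In the reaction as written, I2(s) is reduced (cathode) and Cu²⁺(aq) is produced by oxidation at the anode.
E°cell = E°(cathode) − E°(anode) = +0.55 − (+0.33) = +0.22 V.
The positive value indicates the reaction is spontaneous as written.

+0.22 V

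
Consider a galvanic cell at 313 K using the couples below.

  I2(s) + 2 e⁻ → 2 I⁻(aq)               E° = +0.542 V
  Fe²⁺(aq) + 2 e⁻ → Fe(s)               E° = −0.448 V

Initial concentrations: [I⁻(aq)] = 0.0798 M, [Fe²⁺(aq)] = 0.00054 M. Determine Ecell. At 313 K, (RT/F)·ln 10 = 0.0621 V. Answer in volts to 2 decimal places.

Since E°(I₂/I⁻) > E°(Fe²⁺/Fe), I₂/I⁻ serves as the cathode.
E°cell = +0.542 − (−0.448) = +0.990 V, with n = 2 electrons transferred.
The balanced reaction is I2(s) + Fe(s) → 2 I⁻(aq) + Fe²⁺(aq), so Q = [I⁻(aq)]^2·[Fe²⁺(aq)] = 3.44×10^−6 and log Q = −5.464.
Applying E = E° − (RT ln10/nF)·log Q gives +0.990 − (0.0621/2)(−5.464) = +1.16 V.

+1.16 V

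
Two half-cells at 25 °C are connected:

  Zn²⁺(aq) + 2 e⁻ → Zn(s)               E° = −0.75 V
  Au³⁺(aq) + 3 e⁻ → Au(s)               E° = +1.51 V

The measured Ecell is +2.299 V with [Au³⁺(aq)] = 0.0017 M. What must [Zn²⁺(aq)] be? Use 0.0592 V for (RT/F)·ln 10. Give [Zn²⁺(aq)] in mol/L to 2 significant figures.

Au³⁺/Au is the cathode (higher E°); E°cell = +1.51 − (−0.75) = +2.26 V with n = 6.
From the Nernst equation, log Q = n(E° − E)/0.0592 = 6·(+2.26 − (+2.299))/0.0592 = −3.953.
For 2 Au³⁺(aq) + 3 Zn(s) → 2 Au(s) + 3 Zn²⁺(aq), the reaction quotient is Q = [Zn²⁺(aq)]^3 / [Au³⁺(aq)]^2.
Isolating [Zn²⁺(aq)] in Q = 10^{−3.953} yields log [Zn²⁺(aq)] = −3.164, i.e. 0.00069 M.

0.00069 M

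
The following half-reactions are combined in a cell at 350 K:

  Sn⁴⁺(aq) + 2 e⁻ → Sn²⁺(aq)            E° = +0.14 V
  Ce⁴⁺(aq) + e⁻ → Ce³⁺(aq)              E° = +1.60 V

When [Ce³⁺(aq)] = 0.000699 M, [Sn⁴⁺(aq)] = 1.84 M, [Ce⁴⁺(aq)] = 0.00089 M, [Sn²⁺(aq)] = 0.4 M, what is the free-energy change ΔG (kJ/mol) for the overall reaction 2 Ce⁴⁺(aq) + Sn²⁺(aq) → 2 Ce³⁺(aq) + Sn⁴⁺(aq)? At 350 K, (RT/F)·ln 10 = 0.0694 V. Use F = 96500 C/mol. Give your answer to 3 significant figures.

The standard cell potential is +1.60 − (+0.14) = +1.46 V, with n = 2 electrons in the balanced equation.
Q = ([Ce³⁺(aq)]^2·[Sn⁴⁺(aq)]) / ([Ce⁴⁺(aq)]^2·[Sn²⁺(aq)]) = 2.84, so log Q = 0.453 and E = +1.46 − (0.0694/2)(0.453) = +1.4443 V.
Finally ΔG = −nFE = −(2)(96500 C/mol)(+1.4443 V) = −279 kJ/mol.

−279 kJ/mol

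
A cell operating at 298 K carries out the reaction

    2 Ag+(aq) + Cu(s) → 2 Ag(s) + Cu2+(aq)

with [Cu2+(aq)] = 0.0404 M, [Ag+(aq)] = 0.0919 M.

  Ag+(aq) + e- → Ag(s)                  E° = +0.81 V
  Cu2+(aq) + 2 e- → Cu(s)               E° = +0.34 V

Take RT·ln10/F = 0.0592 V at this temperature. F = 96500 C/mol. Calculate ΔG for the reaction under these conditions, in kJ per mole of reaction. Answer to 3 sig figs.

−86.8 kJ/mol

E°cell = +0.81 − (+0.34) = +0.47 V; the balanced reaction transfers n = 2 electrons.
The reaction quotient is [Cu2+(aq)] / [Ag+(aq)]^2 = 4.78; by Nernst, E = +0.47 − (0.0592/2)(0.680) = +0.4499 V.
Finally ΔG = −nFE = −(2)(96500 C/mol)(+0.4499 V) = −86.8 kJ/mol.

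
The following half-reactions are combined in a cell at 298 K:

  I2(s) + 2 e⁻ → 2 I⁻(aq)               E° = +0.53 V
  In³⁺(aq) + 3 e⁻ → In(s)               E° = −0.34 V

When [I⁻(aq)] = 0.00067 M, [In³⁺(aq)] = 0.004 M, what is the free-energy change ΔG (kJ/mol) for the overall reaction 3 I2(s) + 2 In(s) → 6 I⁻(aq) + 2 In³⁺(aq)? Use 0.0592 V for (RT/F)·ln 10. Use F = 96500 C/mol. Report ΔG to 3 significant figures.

With I₂/I⁻ reduced at the cathode, E°cell = +0.53 − (−0.34) = +0.87 V and n = 6.
The reaction quotient is [I⁻(aq)]^6·[In³⁺(aq)]^2 = 1.45×10^−24; by Nernst, E = +0.87 − (0.0592/6)(−23.839) = +1.1052 V.
ΔG = −nFE = −(6)(96500)(+1.1052) J/mol = −640 kJ/mol.

−640 kJ/mol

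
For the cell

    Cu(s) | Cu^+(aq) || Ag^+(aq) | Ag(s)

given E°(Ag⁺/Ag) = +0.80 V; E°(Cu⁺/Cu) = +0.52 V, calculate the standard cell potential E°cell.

By convention the left-hand electrode in cell notation is the anode (oxidation) and the right-hand electrode is the cathode (reduction).
E°cell = E°(right) − E°(left) = +0.80 − (+0.52) = +0.28 V.

+0.28 V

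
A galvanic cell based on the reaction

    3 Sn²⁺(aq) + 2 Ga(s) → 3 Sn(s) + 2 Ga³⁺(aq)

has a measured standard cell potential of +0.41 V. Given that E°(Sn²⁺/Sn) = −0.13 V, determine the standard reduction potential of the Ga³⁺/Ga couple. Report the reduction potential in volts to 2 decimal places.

−0.54 V

In the reaction as written the Sn²⁺/Sn couple is reduced (cathode) and Ga³⁺/Ga is oxidized (anode), so E°cell = E°(Sn²⁺/Sn) − E°(Ga³⁺/Ga).
E°(Ga³⁺/Ga) = E°(cathode) − E°cell = −0.13 − (+0.41) = −0.54 V.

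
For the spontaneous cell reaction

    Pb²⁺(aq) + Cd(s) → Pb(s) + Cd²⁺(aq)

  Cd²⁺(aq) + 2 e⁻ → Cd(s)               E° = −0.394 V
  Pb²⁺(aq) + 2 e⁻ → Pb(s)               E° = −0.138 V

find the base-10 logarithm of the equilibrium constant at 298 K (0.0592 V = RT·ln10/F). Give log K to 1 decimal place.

log K = 8.6

The Pb²⁺/Pb couple is reduced (cathode); E°cell = −0.138 − (−0.394) = +0.256 V with n = 2.
At equilibrium E = 0, so log K = nE°cell / 0.0592 = (2)(+0.256) / 0.0592 = 8.6.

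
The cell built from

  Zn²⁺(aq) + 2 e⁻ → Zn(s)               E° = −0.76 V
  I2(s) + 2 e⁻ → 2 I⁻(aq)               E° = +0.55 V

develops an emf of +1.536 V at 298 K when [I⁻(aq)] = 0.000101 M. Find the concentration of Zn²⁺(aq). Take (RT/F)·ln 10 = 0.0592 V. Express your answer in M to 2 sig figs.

The I₂/I⁻ couple has the larger reduction potential, so it is the cathode: E°cell = +0.55 − (−0.76) = +1.31 V and n = 2.
From the Nernst equation, log Q = n(E° − E)/0.0592 = 2·(+1.31 − (+1.536))/0.0592 = −7.635.
The balanced reaction is I2(s) + Zn(s) → 2 I⁻(aq) + Zn²⁺(aq), so Q = [I⁻(aq)]^2·[Zn²⁺(aq)].
Isolating [Zn²⁺(aq)] in Q = 10^{−7.635} yields log [Zn²⁺(aq)] = 0.356, i.e. 2.3 M.

2.3 M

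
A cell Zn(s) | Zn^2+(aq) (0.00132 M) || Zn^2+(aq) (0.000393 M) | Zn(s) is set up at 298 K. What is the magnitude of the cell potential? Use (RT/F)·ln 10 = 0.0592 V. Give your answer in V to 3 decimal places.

0.016 V

For a concentration cell E°cell = 0, since both electrodes use the same couple.
The compartment with the higher Zn^2+(aq) concentration (0.00132 M) acts as the cathode; ions are reduced there and produced at the dilute (0.000393 M) anode.
With n = 2, Ecell = −(0.0592/2)·log([dilute]/[conc]) = −(0.0592/2)·log(0.000393/0.00132) = +0.016 V.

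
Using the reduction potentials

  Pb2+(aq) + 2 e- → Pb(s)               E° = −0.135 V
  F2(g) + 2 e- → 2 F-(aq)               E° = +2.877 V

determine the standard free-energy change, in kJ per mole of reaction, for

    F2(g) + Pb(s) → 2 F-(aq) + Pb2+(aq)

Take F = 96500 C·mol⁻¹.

−581 kJ/mol

In the reaction as written F2(g) is reduced, so the F₂/F⁻ couple is the cathode and Pb²⁺/Pb is the anode.
E°cell = +2.877 − (−0.135) = +3.012 V; balancing electrons gives n = 2.
ΔG° = −nFE°cell = −(2)(96500)(+3.012) J/mol = −581 kJ/mol.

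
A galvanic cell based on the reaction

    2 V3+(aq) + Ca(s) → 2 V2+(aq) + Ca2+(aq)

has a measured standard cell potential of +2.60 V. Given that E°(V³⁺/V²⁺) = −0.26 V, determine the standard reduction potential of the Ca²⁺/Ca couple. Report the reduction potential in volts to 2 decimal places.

In the reaction as written the V³⁺/V²⁺ couple is reduced (cathode) and Ca²⁺/Ca is oxidized (anode), so E°cell = E°(V³⁺/V²⁺) − E°(Ca²⁺/Ca).
E°(Ca²⁺/Ca) = E°(cathode) − E°cell = −0.26 − (+2.60) = −2.86 V.

−2.86 V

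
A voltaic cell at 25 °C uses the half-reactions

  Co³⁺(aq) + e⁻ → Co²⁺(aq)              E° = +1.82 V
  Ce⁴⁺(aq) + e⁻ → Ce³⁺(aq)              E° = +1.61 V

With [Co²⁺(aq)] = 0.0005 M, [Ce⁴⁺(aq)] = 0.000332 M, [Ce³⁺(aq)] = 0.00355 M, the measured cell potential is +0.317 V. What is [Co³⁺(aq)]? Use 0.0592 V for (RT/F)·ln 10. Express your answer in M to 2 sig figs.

The Co³⁺/Co²⁺ couple has the larger reduction potential, so it is the cathode: E°cell = +1.82 − (+1.61) = +0.21 V and n = 1.
From the Nernst equation, log Q = n(E° − E)/0.0592 = 1·(+0.21 − (+0.317))/0.0592 = −1.807.
For Co³⁺(aq) + Ce³⁺(aq) → Co²⁺(aq) + Ce⁴⁺(aq), the reaction quotient is Q = ([Co²⁺(aq)]·[Ce⁴⁺(aq)]) / ([Co³⁺(aq)]·[Ce³⁺(aq)]).
Isolating [Co³⁺(aq)] in Q = 10^{−1.807} yields log [Co³⁺(aq)] = −2.523, i.e. 0.0030 M.

0.0030 M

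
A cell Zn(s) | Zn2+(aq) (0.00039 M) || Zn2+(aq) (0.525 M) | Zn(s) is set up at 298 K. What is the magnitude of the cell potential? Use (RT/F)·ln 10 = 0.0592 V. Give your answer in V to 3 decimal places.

0.093 V

For a concentration cell E°cell = 0, since both electrodes use the same couple.
The compartment with the higher Zn2+(aq) concentration (0.525 M) acts as the cathode; ions are reduced there and produced at the dilute (0.00039 M) anode.
With n = 2, Ecell = −(0.0592/2)·log([dilute]/[conc]) = −(0.0592/2)·log(0.00039/0.525) = +0.093 V.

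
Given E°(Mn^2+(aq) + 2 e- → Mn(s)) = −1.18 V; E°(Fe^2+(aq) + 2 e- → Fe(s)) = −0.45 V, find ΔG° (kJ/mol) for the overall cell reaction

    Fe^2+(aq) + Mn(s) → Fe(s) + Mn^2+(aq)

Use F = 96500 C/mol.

In the reaction as written Fe^2+(aq) is reduced, so the Fe²⁺/Fe couple is the cathode and Mn²⁺/Mn is the anode.
E°cell = −0.45 − (−1.18) = +0.73 V; balancing electrons gives n = 2.
ΔG° = −nFE°cell = −(2)(96500)(+0.73) J/mol = −141 kJ/mol.

−141 kJ/mol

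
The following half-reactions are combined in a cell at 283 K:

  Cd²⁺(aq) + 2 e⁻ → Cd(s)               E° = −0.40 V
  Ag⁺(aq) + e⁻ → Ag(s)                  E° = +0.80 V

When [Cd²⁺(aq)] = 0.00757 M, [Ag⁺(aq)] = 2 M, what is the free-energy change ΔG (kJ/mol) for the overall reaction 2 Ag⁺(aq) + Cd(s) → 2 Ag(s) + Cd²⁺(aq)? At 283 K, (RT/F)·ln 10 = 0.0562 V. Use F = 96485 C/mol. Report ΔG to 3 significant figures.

−246 kJ/mol

The standard cell potential is +0.80 − (−0.40) = +1.20 V, with n = 2 electrons in the balanced equation.
Q = [Cd²⁺(aq)] / [Ag⁺(aq)]^2 = 0.00189, so log Q = −2.723 and E = +1.20 − (0.0562/2)(−2.723) = +1.2765 V.
Then ΔG = −nFE = −2 × 96485 × +1.2765 J/mol = −246 kJ/mol.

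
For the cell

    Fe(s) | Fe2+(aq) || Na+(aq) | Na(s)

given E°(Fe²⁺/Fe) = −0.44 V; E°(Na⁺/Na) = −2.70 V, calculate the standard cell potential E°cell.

−2.26 V

By convention the left-hand electrode in cell notation is the anode (oxidation) and the right-hand electrode is the cathode (reduction).
E°cell = E°(right) − E°(left) = −2.70 − (−0.44) = −2.26 V.
The negative sign shows that, as written, the cell would require an external voltage to drive the reaction.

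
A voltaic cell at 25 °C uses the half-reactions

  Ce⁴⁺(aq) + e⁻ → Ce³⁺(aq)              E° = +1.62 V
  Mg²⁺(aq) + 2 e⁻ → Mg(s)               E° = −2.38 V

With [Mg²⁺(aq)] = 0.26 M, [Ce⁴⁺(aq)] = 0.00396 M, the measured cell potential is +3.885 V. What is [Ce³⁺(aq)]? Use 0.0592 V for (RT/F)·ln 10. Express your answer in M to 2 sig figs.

0.68 M

Ce⁴⁺/Ce³⁺ is the cathode (higher E°); E°cell = +1.62 − (−2.38) = +4.00 V with n = 2.
Since E = E° − (0.0592/n)·log Q, log Q = n(E° − E)/0.0592 = 3.885.
The balanced reaction is 2 Ce⁴⁺(aq) + Mg(s) → 2 Ce³⁺(aq) + Mg²⁺(aq), so Q = ([Ce³⁺(aq)]^2·[Mg²⁺(aq)]) / [Ce⁴⁺(aq)]^2.
Substituting the known concentrations and solving, log [Ce³⁺(aq)] = −0.167 and [Ce³⁺(aq)] = 0.68 M.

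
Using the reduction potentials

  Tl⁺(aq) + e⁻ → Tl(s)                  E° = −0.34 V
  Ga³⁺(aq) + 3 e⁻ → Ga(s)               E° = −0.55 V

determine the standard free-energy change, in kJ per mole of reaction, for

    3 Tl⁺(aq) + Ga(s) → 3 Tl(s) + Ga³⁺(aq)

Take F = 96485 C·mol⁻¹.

In the reaction as written Tl⁺(aq) is reduced, so the Tl⁺/Tl couple is the cathode and Ga³⁺/Ga is the anode.
E°cell = −0.34 − (−0.55) = +0.21 V; balancing electrons gives n = 3.
ΔG° = −nFE°cell = −(3)(96485)(+0.21) J/mol = −60.8 kJ/mol.

−60.8 kJ/mol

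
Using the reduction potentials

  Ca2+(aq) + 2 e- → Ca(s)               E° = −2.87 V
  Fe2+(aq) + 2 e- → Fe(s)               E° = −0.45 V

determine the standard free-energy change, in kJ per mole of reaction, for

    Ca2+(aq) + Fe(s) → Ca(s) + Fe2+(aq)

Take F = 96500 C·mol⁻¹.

In the reaction as written Ca2+(aq) is reduced, so the Ca²⁺/Ca couple is the cathode and Fe²⁺/Fe is the anode.
E°cell = −2.87 − (−0.45) = −2.42 V; balancing electrons gives n = 2.
ΔG° = −nFE°cell = −(2)(96500)(−2.42) J/mol = +467 kJ/mol.

+467 kJ/mol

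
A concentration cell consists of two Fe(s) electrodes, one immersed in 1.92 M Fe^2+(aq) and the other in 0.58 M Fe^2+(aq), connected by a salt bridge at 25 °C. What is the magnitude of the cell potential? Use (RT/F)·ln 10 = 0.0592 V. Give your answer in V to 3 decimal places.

0.015 V

For a concentration cell E°cell = 0, since both electrodes use the same couple.
The compartment with the higher Fe^2+(aq) concentration (1.92 M) acts as the cathode; ions are reduced there and produced at the dilute (0.58 M) anode.
With n = 2, Ecell = −(0.0592/2)·log([dilute]/[conc]) = −(0.0592/2)·log(0.58/1.92) = +0.015 V.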